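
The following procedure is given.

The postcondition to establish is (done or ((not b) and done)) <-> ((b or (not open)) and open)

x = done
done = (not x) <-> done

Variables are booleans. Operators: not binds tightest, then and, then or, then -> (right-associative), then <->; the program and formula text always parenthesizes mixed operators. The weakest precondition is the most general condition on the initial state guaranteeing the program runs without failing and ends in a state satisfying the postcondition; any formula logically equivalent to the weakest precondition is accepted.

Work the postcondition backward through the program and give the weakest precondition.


Working backward. After the program, (done or ((not b) and done)) <-> ((b or (not open)) and open) must hold.
Before done := (not x) <-> done: (((not x) <-> done) or ((not b) and ((not x) <-> done))) <-> ((b or (not open)) and open)
Before x := done: (((not done) <-> done) or ((not b) and ((not done) <-> done))) <-> ((b or (not open)) and open)
Answer: WP = (((not done) <-> done) or ((not b) and ((not done) <-> done))) <-> ((b or (not open)) and open)


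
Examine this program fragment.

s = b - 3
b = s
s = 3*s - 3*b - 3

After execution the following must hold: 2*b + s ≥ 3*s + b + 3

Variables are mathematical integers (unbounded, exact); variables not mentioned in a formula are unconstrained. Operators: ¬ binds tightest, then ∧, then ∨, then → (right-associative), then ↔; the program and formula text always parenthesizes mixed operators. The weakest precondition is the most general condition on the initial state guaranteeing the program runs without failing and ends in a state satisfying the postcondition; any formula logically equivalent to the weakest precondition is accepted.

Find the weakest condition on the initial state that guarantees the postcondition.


Working backward. After the program, the postcondition 2*b + s ≥ 3*s + b + 3 must hold; in canonical form it is b ≥ 2*s + 3.
Before s := 3*s - 3*b - 3: 7*b ≥ 6*s - 3
Before b := s: s ≥ -3
Before s := b - 3: b ≥ 0
Answer: WP = b ≥ 0


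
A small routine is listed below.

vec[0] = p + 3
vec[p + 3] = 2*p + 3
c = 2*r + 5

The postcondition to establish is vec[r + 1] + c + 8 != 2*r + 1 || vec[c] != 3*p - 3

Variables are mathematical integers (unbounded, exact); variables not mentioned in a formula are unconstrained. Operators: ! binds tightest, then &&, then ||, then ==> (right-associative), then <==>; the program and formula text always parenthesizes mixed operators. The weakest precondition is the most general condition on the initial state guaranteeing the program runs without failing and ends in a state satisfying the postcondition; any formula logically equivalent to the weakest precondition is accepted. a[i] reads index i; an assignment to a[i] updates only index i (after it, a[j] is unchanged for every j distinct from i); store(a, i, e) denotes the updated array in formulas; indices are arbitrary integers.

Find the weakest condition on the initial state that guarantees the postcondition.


Working backward. After the program, the postcondition vec[r + 1] + c + 8 != 2*r + 1 || vec[c] != 3*p - 3 must hold; in canonical form it is vec[r + 1] + c != 2*r - 7 || vec[c] != 3*p - 3.
Before c := 2*r + 5: vec[r + 1] != -12 || vec[2*r + 5] != 3*p - 3
Before vec[p + 3] := 2*p + 3: store(vec, p + 3, 2*p + 3)[r + 1] != -12 || store(vec, p + 3, 2*p + 3)[2*r + 5] != 3*p - 3
Before vec[0] := p + 3: store(store(vec, 0, p + 3), p + 3, 2*p + 3)[r + 1] != -12 || store(store(vec, 0, p + 3), p + 3, 2*p + 3)[2*r + 5] != 3*p - 3
Answer: WP = store(store(vec, 0, p + 3), p + 3, 2*p + 3)[r + 1] != -12 || store(store(vec, 0, p + 3), p + 3, 2*p + 3)[2*r + 5] != 3*p - 3


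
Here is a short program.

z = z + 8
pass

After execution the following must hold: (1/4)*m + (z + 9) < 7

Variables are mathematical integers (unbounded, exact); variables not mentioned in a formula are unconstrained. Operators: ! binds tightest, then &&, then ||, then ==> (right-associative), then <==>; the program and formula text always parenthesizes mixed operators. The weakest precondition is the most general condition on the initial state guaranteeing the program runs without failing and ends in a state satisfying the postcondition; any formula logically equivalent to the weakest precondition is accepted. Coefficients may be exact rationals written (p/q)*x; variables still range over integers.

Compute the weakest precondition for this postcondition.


Working backward. After the program, the postcondition (1/4)*m + (z + 9) < 7 must hold; in canonical form it is (1/4)*m + z < -2.
Before skip: (1/4)*m + z < -2
Before z := z + 8: (1/4)*m + z < -10
Answer: WP = (1/4)*m + z < -10


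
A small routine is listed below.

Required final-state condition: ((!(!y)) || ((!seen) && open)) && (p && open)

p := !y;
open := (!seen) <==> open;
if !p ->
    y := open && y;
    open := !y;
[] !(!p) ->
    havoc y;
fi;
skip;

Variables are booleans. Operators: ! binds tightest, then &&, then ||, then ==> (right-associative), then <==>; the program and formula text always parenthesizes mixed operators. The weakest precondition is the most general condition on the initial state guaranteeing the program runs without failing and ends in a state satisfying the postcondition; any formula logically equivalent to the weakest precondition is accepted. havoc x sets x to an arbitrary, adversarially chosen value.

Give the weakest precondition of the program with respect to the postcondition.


Working backward. After the program, the postcondition ((!(!y)) || ((!seen) && open)) && (p && open) must hold; in canonical form it is (y || ((!seen) && open)) && p && open.
Before skip: (y || ((!seen) && open)) && p && open
Then branch requires ((open && y) || ((!seen) && (!(open && y)))) && p && (!(open && y)); else branch requires p && open && (!seen).
Before the if: ((!p) ==> (((open && y) || ((!seen) && (!(open && y)))) && p && (!(open && y)))) && (p ==> (p && open && (!seen)))
Before open := (!seen) <==> open: ((!p) ==> (((((!seen) <==> open) && y) || ((!seen) && (!(((!seen) <==> open) && y)))) && p && (!(((!seen) <==> open) && y)))) && (p ==> (p && ((!seen) <==> open) && (!seen)))
Before p := !y: (y ==> (((((!seen) <==> open) && y) || ((!seen) && (!(((!seen) <==> open) && y)))) && (!y) && (!(((!seen) <==> open) && y)))) && ((!y) ==> ((!y) && ((!seen) <==> open) && (!seen)))
Answer: WP = (y ==> (((((!seen) <==> open) && y) || ((!seen) && (!(((!seen) <==> open) && y)))) && (!y) && (!(((!seen) <==> open) && y)))) && ((!y) ==> ((!y) && ((!seen) <==> open) && (!seen)))


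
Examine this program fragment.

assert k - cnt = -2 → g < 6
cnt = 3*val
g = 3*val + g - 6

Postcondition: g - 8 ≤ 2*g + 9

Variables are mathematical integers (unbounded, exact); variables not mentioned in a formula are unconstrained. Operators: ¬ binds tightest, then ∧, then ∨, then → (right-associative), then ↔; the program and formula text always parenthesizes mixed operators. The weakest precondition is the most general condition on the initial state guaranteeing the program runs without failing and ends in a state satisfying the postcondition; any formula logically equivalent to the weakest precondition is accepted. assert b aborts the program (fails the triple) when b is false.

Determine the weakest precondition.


Working backward. After the program, the postcondition g - 8 ≤ 2*g + 9 must hold; in canonical form it is g ≥ -17.
Before g := 3*val + g - 6: g + 3*val ≥ -11
Before cnt := 3*val: g + 3*val ≥ -11
Before assert k - cnt = -2 → g < 6: (k = cnt - 2 → g < 6) ∧ g + 3*val ≥ -11
Answer: WP = (k = cnt - 2 → g < 6) ∧ g + 3*val ≥ -11


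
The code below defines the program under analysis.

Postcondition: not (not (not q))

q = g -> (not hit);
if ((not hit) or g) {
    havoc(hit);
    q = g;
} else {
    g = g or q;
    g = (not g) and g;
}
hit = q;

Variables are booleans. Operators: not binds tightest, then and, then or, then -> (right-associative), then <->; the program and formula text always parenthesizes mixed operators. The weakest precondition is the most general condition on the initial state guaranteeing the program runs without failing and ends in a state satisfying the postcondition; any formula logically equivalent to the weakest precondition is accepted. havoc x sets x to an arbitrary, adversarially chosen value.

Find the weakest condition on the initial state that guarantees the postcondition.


Working backward. After the program, the postcondition not (not (not q)) must hold; in canonical form it is not q.
Before hit := q: not q
Then branch requires not g; else branch requires not q.
Before the if: (((not hit) or g) -> (not g)) and ((not ((not hit) or g)) -> (not q))
Before q := g -> (not hit): (((not hit) or g) -> (not g)) and ((not ((not hit) or g)) -> (not (g -> (not hit))))
Answer: WP = (((not hit) or g) -> (not g)) and ((not ((not hit) or g)) -> (not (g -> (not hit))))


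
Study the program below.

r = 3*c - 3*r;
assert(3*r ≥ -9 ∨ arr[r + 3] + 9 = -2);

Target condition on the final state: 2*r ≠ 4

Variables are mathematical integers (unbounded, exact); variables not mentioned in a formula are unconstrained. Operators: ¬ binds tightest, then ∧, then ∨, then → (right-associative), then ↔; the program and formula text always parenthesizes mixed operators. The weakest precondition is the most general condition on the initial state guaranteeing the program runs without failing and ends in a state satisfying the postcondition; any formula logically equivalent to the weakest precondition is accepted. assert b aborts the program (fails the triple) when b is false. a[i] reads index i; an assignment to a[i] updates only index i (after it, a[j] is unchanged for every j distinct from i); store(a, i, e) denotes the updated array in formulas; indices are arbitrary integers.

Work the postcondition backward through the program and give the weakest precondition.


Working backward. After the program, 2*r ≠ 4 must hold.
Before assert 3*r ≥ -9 ∨ arr[r + 3] + 9 = -2: (3*r ≥ -9 ∨ arr[r + 3] = -11) ∧ 2*r ≠ 4
Before r := 3*c - 3*r: (9*c ≥ 9*r - 9 ∨ arr[3*c - 3*r + 3] = -11) ∧ 6*c ≠ 6*r + 4
Answer: WP = (9*c ≥ 9*r - 9 ∨ arr[3*c - 3*r + 3] = -11) ∧ 6*c ≠ 6*r + 4


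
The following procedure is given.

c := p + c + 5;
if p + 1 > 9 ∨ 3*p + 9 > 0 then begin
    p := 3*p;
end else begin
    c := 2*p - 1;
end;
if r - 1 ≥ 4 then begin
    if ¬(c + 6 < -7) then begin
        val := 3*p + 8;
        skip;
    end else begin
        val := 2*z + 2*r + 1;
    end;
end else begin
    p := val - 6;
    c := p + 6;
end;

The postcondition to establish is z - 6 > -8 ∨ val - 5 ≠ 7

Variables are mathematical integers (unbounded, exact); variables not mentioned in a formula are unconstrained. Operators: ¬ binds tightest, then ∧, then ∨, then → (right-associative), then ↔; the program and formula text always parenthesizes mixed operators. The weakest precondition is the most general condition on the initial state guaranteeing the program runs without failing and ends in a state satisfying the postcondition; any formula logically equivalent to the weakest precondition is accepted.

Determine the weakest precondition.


Working backward. After the program, the postcondition z - 6 > -8 ∨ val - 5 ≠ 7 must hold; in canonical form it is z > -2 ∨ val ≠ 12.
Then branch requires ((¬(c < -13)) → (z > -2 ∨ 3*p ≠ 4)) ∧ (c < -13 → (z > -2 ∨ 2*r + 2*z ≠ 11)); else branch requires z > -2 ∨ val ≠ 12.
Before the if: (r ≥ 5 → (((¬(c < -13)) → (z > -2 ∨ 3*p ≠ 4)) ∧ (c < -13 → (z > -2 ∨ 2*r + 2*z ≠ 11)))) ∧ ((¬(r ≥ 5)) → (z > -2 ∨ val ≠ 12))
Then branch requires (r ≥ 5 → (((¬(c < -13)) → (z > -2 ∨ 9*p ≠ 4)) ∧ (c < -13 → (z > -2 ∨ 2*r + 2*z ≠ 11)))) ∧ ((¬(r ≥ 5)) → (z > -2 ∨ val ≠ 12)); else branch requires (r ≥ 5 → (((¬(2*p < -12)) → (z > -2 ∨ 3*p ≠ 4)) ∧ (2*p < -12 → (z > -2 ∨ 2*r + 2*z ≠ 11)))) ∧ ((¬(r ≥ 5)) → (z > -2 ∨ val ≠ 12)).
Before the if: ((p > 8 ∨ 3*p > -9) → ((r ≥ 5 → (((¬(c < -13)) → (z > -2 ∨ 9*p ≠ 4)) ∧ (c < -13 → (z > -2 ∨ 2*r + 2*z ≠ 11)))) ∧ ((¬(r ≥ 5)) → (z > -2 ∨ val ≠ 12)))) ∧ ((¬(p > 8 ∨ 3*p > -9)) → ((r ≥ 5 → (((¬(2*p < -12)) → (z > -2 ∨ 3*p ≠ 4)) ∧ (2*p < -12 → (z > -2 ∨ 2*r + 2*z ≠ 11)))) ∧ ((¬(r ≥ 5)) → (z > -2 ∨ val ≠ 12))))
Before c := p + c + 5: ((p > 8 ∨ 3*p > -9) → ((r ≥ 5 → (((¬(c + p < -18)) → (z > -2 ∨ 9*p ≠ 4)) ∧ (c + p < -18 → (z > -2 ∨ 2*r + 2*z ≠ 11)))) ∧ ((¬(r ≥ 5)) → (z > -2 ∨ val ≠ 12)))) ∧ ((¬(p > 8 ∨ 3*p > -9)) → ((r ≥ 5 → (((¬(2*p < -12)) → (z > -2 ∨ 3*p ≠ 4)) ∧ (2*p < -12 → (z > -2 ∨ 2*r + 2*z ≠ 11)))) ∧ ((¬(r ≥ 5)) → (z > -2 ∨ val ≠ 12))))
Answer: WP = ((p > 8 ∨ 3*p > -9) → ((r ≥ 5 → (((¬(c + p < -18)) → (z > -2 ∨ 9*p ≠ 4)) ∧ (c + p < -18 → (z > -2 ∨ 2*r + 2*z ≠ 11)))) ∧ ((¬(r ≥ 5)) → (z > -2 ∨ val ≠ 12)))) ∧ ((¬(p > 8 ∨ 3*p > -9)) → ((r ≥ 5 → (((¬(2*p < -12)) → (z > -2 ∨ 3*p ≠ 4)) ∧ (2*p < -12 → (z > -2 ∨ 2*r + 2*z ≠ 11)))) ∧ ((¬(r ≥ 5)) → (z > -2 ∨ val ≠ 12))))


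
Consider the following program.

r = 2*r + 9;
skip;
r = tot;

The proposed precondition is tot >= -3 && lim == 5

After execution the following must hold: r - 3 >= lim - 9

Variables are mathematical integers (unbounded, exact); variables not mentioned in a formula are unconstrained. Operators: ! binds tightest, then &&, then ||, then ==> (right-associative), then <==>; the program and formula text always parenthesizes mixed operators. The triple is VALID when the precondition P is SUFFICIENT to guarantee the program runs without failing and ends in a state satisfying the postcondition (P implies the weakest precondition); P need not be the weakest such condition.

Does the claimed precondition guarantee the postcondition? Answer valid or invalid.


Working backward. After the program, the postcondition r - 3 >= lim - 9 must hold; in canonical form it is r >= lim - 6.
Before r := tot: tot >= lim - 6
Before skip: tot >= lim - 6
Before r := 2*r + 9: tot >= lim - 6
The weakest precondition is tot >= lim - 6.
Check whether tot >= -3 && lim == 5 implies it.
Countermodel: at the initial state lim = 5, tot = -3, the precondition holds but the weakest precondition fails.
Answer: invalid


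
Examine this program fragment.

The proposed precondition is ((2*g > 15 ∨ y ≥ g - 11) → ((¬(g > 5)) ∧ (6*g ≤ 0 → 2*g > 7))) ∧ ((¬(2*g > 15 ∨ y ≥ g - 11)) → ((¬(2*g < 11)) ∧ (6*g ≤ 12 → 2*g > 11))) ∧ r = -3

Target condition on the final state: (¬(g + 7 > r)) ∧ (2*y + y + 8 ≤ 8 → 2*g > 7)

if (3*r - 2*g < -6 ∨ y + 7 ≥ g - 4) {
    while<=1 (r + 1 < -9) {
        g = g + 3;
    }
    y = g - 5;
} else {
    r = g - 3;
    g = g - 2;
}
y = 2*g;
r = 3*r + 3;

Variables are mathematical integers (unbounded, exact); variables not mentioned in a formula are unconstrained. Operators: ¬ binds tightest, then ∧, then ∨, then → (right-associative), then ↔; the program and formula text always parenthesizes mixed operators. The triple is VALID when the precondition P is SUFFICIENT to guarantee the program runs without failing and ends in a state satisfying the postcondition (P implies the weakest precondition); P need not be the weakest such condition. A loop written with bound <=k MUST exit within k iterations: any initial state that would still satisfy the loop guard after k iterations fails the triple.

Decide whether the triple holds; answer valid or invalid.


Working backward. After the program, the postcondition (¬(g + 7 > r)) ∧ (2*y + y + 8 ≤ 8 → 2*g > 7) must hold; in canonical form it is (¬(g > r - 7)) ∧ (3*y ≤ 0 → 2*g > 7).
Before r := 3*r + 3: (¬(g > 3*r - 4)) ∧ (3*y ≤ 0 → 2*g > 7)
Before y := 2*g: (¬(g > 3*r - 4)) ∧ (6*g ≤ 0 → 2*g > 7)
Then branch requires (r < -10 → ((¬(r < -10)) ∧ (¬(g > 3*r - 7)) ∧ (6*g ≤ -18 → 2*g > 1))) ∧ ((¬(r < -10)) → ((¬(g > 3*r - 4)) ∧ (6*g ≤ 0 → 2*g > 7))); else branch requires (¬(2*g < 11)) ∧ (6*g ≤ 12 → 2*g > 11).
Before the if: ((3*r < 2*g - 6 ∨ y ≥ g - 11) → ((r < -10 → ((¬(r < -10)) ∧ (¬(g > 3*r - 7)) ∧ (6*g ≤ -18 → 2*g > 1))) ∧ ((¬(r < -10)) → ((¬(g > 3*r - 4)) ∧ (6*g ≤ 0 → 2*g > 7))))) ∧ ((¬(3*r < 2*g - 6 ∨ y ≥ g - 11)) → ((¬(2*g < 11)) ∧ (6*g ≤ 12 → 2*g > 11)))
The weakest precondition is ((3*r < 2*g - 6 ∨ y ≥ g - 11) → ((r < -10 → ((¬(r < -10)) ∧ (¬(g > 3*r - 7)) ∧ (6*g ≤ -18 → 2*g > 1))) ∧ ((¬(r < -10)) → ((¬(g > 3*r - 4)) ∧ (6*g ≤ 0 → 2*g > 7))))) ∧ ((¬(3*r < 2*g - 6 ∨ y ≥ g - 11)) → ((¬(2*g < 11)) ∧ (6*g ≤ 12 → 2*g > 11))).
Check whether ((2*g > 15 ∨ y ≥ g - 11) → ((¬(g > 5)) ∧ (6*g ≤ 0 → 2*g > 7))) ∧ ((¬(2*g > 15 ∨ y ≥ g - 11)) → ((¬(2*g < 11)) ∧ (6*g ≤ 12 → 2*g > 11))) ∧ r = -3 implies it.
Countermodel: at the initial state g = 1, r = -3, y = -10, the precondition holds but the weakest precondition fails.
Answer: invalid


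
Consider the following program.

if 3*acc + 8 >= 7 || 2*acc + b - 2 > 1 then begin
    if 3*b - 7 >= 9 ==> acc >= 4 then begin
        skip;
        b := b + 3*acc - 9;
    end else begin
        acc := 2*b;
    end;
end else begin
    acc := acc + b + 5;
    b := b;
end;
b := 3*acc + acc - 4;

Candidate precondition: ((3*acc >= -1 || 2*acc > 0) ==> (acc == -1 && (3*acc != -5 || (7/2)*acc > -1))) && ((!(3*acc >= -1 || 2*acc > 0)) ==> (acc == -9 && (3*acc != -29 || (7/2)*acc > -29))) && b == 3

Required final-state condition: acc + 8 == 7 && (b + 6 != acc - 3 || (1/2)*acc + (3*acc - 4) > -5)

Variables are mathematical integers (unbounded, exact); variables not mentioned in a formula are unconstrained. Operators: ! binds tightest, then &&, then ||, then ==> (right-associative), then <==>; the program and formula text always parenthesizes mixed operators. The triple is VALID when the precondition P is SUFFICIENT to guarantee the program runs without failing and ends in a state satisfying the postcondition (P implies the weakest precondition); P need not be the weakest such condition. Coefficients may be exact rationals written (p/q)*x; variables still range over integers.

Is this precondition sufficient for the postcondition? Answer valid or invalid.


Working backward. After the program, the postcondition acc + 8 == 7 && (b + 6 != acc - 3 || (1/2)*acc + (3*acc - 4) > -5) must hold; in canonical form it is acc == -1 && (b != acc - 9 || (7/2)*acc > -1).
Before b := 3*acc + acc - 4: acc == -1 && (3*acc != -5 || (7/2)*acc > -1)
Then branch requires ((3*b >= 16 ==> acc >= 4) ==> (acc == -1 && (3*acc != -5 || (7/2)*acc > -1))) && ((!(3*b >= 16 ==> acc >= 4)) ==> (2*b == -1 && (6*b != -5 || 7*b > -1))); else branch requires acc + b == -6 && (3*acc + 3*b != -20 || (7/2)*acc + (7/2)*b > -37/2).
Before the if: ((3*acc >= -1 || 2*acc + b > 3) ==> (((3*b >= 16 ==> acc >= 4) ==> (acc == -1 && (3*acc != -5 || (7/2)*acc > -1))) && ((!(3*b >= 16 ==> acc >= 4)) ==> (2*b == -1 && (6*b != -5 || 7*b > -1))))) && ((!(3*acc >= -1 || 2*acc + b > 3)) ==> (acc + b == -6 && (3*acc + 3*b != -20 || (7/2)*acc + (7/2)*b > -37/2)))
The weakest precondition is ((3*acc >= -1 || 2*acc + b > 3) ==> (((3*b >= 16 ==> acc >= 4) ==> (acc == -1 && (3*acc != -5 || (7/2)*acc > -1))) && ((!(3*b >= 16 ==> acc >= 4)) ==> (2*b == -1 && (6*b != -5 || 7*b > -1))))) && ((!(3*acc >= -1 || 2*acc + b > 3)) ==> (acc + b == -6 && (3*acc + 3*b != -20 || (7/2)*acc + (7/2)*b > -37/2))).
Check whether ((3*acc >= -1 || 2*acc > 0) ==> (acc == -1 && (3*acc != -5 || (7/2)*acc > -1))) && ((!(3*acc >= -1 || 2*acc > 0)) ==> (acc == -9 && (3*acc != -29 || (7/2)*acc > -29))) && b == 3 implies it.
Every state satisfying the precondition satisfies the weakest precondition: the implication holds.
Answer: valid


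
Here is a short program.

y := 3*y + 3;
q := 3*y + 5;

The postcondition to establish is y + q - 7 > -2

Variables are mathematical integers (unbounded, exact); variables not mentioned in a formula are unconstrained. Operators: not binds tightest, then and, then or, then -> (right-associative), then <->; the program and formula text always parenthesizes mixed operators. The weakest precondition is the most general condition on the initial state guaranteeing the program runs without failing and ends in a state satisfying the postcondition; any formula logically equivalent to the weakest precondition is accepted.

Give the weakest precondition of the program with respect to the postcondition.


Working backward. After the program, the postcondition y + q - 7 > -2 must hold; in canonical form it is q + y > 5.
Before q := 3*y + 5: 4*y > 0
Before y := 3*y + 3: 12*y > -12
Answer: WP = 12*y > -12


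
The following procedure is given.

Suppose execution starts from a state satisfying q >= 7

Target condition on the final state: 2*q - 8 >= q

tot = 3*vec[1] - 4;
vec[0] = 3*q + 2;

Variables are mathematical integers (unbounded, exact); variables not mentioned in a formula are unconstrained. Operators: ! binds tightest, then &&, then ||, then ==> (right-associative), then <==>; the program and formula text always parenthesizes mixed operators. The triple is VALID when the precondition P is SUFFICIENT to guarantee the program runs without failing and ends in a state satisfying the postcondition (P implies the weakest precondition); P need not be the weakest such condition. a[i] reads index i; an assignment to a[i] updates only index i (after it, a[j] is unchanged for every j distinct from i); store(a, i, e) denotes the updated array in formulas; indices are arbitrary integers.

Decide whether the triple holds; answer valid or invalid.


Working backward. After the program, the postcondition 2*q - 8 >= q must hold; in canonical form it is q >= 8.
Before vec[0] := 3*q + 2: q >= 8
Before tot := 3*vec[1] - 4: q >= 8
The weakest precondition is q >= 8.
Check whether q >= 7 implies it.
Countermodel: at the initial state q = 7, the precondition holds but the weakest precondition fails.
Answer: invalid


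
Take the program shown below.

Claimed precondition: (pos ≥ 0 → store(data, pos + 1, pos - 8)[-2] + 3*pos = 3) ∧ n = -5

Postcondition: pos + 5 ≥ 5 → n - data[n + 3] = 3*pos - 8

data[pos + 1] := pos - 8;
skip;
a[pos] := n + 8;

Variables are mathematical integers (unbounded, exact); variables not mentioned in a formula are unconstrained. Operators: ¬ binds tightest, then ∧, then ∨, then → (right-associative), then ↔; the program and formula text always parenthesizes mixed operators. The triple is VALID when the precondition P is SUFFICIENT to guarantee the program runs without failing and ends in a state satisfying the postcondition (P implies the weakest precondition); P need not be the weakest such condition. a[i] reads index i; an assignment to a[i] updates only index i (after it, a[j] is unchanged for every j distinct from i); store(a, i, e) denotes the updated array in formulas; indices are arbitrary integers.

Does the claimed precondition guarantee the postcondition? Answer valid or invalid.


Working backward. After the program, the postcondition pos + 5 ≥ 5 → n - data[n + 3] = 3*pos - 8 must hold; in canonical form it is pos ≥ 0 → n = data[n + 3] + 3*pos - 8.
Before a[pos] := n + 8: pos ≥ 0 → n = data[n + 3] + 3*pos - 8
Before skip: pos ≥ 0 → n = data[n + 3] + 3*pos - 8
Before data[pos + 1] := pos - 8: pos ≥ 0 → n = store(data, pos + 1, pos - 8)[n + 3] + 3*pos - 8
The weakest precondition is pos ≥ 0 → n = store(data, pos + 1, pos - 8)[n + 3] + 3*pos - 8.
Check whether (pos ≥ 0 → store(data, pos + 1, pos - 8)[-2] + 3*pos = 3) ∧ n = -5 implies it.
Every state satisfying the precondition satisfies the weakest precondition: the implication holds.
Answer: valid


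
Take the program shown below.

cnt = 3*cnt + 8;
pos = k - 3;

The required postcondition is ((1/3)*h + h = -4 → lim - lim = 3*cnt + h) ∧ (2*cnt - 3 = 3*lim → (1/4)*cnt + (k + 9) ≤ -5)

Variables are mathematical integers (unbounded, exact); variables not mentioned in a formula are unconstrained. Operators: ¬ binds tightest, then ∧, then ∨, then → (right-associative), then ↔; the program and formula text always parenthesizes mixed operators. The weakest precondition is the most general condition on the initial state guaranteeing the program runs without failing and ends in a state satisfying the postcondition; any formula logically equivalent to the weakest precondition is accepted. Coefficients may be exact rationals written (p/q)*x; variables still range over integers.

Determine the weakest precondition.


Working backward. After the program, the postcondition ((1/3)*h + h = -4 → lim - lim = 3*cnt + h) ∧ (2*cnt - 3 = 3*lim → (1/4)*cnt + (k + 9) ≤ -5) must hold; in canonical form it is ((4/3)*h = -4 → 3*cnt + h = 0) ∧ (2*cnt = 3*lim + 3 → (1/4)*cnt + k ≤ -14).
Before pos := k - 3: ((4/3)*h = -4 → 3*cnt + h = 0) ∧ (2*cnt = 3*lim + 3 → (1/4)*cnt + k ≤ -14)
Before cnt := 3*cnt + 8: ((4/3)*h = -4 → 9*cnt + h = -24) ∧ (6*cnt = 3*lim - 13 → (3/4)*cnt + k ≤ -16)
Answer: WP = ((4/3)*h = -4 → 9*cnt + h = -24) ∧ (6*cnt = 3*lim - 13 → (3/4)*cnt + k ≤ -16)


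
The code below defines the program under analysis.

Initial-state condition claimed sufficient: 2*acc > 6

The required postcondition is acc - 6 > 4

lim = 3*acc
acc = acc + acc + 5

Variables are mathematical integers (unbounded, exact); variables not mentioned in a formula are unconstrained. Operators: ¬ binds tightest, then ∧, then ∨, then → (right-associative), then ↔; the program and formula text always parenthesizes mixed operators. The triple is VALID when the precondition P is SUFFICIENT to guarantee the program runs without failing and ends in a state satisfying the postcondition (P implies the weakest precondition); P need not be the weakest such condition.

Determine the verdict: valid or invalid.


Working backward. After the program, the postcondition acc - 6 > 4 must hold; in canonical form it is acc > 10.
Before acc := acc + acc + 5: 2*acc > 5
Before lim := 3*acc: 2*acc > 5
The weakest precondition is 2*acc > 5.
Check whether 2*acc > 6 implies it.
Every state satisfying the precondition satisfies the weakest precondition: the implication holds.
Answer: valid


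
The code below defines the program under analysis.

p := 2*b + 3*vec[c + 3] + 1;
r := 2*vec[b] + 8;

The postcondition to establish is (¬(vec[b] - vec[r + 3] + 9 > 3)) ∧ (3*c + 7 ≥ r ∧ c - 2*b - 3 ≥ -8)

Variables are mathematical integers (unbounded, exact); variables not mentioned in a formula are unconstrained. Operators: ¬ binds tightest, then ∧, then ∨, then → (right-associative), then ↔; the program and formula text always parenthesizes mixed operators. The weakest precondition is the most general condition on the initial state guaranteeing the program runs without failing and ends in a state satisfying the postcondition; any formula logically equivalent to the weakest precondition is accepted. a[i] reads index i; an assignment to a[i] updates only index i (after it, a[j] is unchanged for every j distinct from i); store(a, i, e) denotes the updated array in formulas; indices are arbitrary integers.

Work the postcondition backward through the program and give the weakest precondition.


Working backward. After the program, the postcondition (¬(vec[b] - vec[r + 3] + 9 > 3)) ∧ (3*c + 7 ≥ r ∧ c - 2*b - 3 ≥ -8) must hold; in canonical form it is (¬(vec[b] > vec[r + 3] - 6)) ∧ 3*c ≥ r - 7 ∧ c ≥ 2*b - 5.
Before r := 2*vec[b] + 8: (¬(vec[b] > vec[2*vec[b] + 11] - 6)) ∧ 3*c ≥ 2*vec[b] + 1 ∧ c ≥ 2*b - 5
Before p := 2*b + 3*vec[c + 3] + 1: (¬(vec[b] > vec[2*vec[b] + 11] - 6)) ∧ 3*c ≥ 2*vec[b] + 1 ∧ c ≥ 2*b - 5
Answer: WP = (¬(vec[b] > vec[2*vec[b] + 11] - 6)) ∧ 3*c ≥ 2*vec[b] + 1 ∧ c ≥ 2*b - 5


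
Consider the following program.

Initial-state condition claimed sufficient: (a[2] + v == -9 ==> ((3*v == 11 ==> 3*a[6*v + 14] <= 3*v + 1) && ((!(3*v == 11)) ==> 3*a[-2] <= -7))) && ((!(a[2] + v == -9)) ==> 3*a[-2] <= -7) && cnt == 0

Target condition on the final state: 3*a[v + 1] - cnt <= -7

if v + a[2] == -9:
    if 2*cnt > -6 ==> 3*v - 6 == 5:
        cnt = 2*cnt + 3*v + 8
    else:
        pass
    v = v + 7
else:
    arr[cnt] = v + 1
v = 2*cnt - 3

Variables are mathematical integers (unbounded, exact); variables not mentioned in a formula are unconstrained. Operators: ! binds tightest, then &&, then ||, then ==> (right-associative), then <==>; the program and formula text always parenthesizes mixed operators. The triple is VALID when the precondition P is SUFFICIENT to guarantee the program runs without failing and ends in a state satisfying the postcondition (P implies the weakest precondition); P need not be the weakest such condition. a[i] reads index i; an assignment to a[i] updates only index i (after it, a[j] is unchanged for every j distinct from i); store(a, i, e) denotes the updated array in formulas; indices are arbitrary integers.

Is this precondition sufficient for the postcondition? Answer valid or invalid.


Working backward. After the program, the postcondition 3*a[v + 1] - cnt <= -7 must hold; in canonical form it is 3*a[v + 1] <= cnt - 7.
Before v := 2*cnt - 3: 3*a[2*cnt - 2] <= cnt - 7
Then branch requires ((2*cnt > -6 ==> 3*v == 11) ==> 3*a[4*cnt + 6*v + 14] <= 2*cnt + 3*v + 1) && ((!(2*cnt > -6 ==> 3*v == 11)) ==> 3*a[2*cnt - 2] <= cnt - 7); else branch requires 3*a[2*cnt - 2] <= cnt - 7.
Before the if: (a[2] + v == -9 ==> (((2*cnt > -6 ==> 3*v == 11) ==> 3*a[4*cnt + 6*v + 14] <= 2*cnt + 3*v + 1) && ((!(2*cnt > -6 ==> 3*v == 11)) ==> 3*a[2*cnt - 2] <= cnt - 7))) && ((!(a[2] + v == -9)) ==> 3*a[2*cnt - 2] <= cnt - 7)
The weakest precondition is (a[2] + v == -9 ==> (((2*cnt > -6 ==> 3*v == 11) ==> 3*a[4*cnt + 6*v + 14] <= 2*cnt + 3*v + 1) && ((!(2*cnt > -6 ==> 3*v == 11)) ==> 3*a[2*cnt - 2] <= cnt - 7))) && ((!(a[2] + v == -9)) ==> 3*a[2*cnt - 2] <= cnt - 7).
Check whether (a[2] + v == -9 ==> ((3*v == 11 ==> 3*a[6*v + 14] <= 3*v + 1) && ((!(3*v == 11)) ==> 3*a[-2] <= -7))) && ((!(a[2] + v == -9)) ==> 3*a[-2] <= -7) && cnt == 0 implies it.
Every state satisfying the precondition satisfies the weakest precondition: the implication holds.
Answer: valid


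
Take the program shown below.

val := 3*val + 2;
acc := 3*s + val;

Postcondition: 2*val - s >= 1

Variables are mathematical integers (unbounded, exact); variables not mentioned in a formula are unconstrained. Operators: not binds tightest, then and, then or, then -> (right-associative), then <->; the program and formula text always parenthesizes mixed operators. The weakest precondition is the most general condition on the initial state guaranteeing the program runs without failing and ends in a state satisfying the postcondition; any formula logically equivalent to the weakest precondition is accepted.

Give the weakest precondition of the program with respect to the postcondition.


Working backward. After the program, the postcondition 2*val - s >= 1 must hold; in canonical form it is 2*val >= s + 1.
Before acc := 3*s + val: 2*val >= s + 1
Before val := 3*val + 2: 6*val >= s - 3
Answer: WP = 6*val >= s - 3


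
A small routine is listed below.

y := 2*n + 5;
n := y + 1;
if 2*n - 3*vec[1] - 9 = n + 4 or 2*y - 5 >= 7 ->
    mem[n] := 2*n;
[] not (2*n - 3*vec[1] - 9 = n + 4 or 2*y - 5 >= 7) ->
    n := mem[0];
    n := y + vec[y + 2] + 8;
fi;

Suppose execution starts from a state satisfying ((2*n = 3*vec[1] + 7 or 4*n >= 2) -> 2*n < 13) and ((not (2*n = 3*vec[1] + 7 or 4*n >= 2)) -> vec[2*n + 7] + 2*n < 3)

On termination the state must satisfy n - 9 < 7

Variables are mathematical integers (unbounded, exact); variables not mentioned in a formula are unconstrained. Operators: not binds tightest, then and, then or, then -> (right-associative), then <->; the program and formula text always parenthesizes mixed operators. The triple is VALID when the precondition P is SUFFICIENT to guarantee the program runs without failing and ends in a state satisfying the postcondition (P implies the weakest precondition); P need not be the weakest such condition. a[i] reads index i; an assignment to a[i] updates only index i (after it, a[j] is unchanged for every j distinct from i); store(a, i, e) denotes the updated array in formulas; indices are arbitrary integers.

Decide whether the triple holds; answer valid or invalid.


Working backward. After the program, the postcondition n - 9 < 7 must hold; in canonical form it is n < 16.
Then branch requires n < 16; else branch requires vec[y + 2] + y < 8.
Before the if: ((n = 3*vec[1] + 13 or 2*y >= 12) -> n < 16) and ((not (n = 3*vec[1] + 13 or 2*y >= 12)) -> vec[y + 2] + y < 8)
Before n := y + 1: ((y = 3*vec[1] + 12 or 2*y >= 12) -> y < 15) and ((not (y = 3*vec[1] + 12 or 2*y >= 12)) -> vec[y + 2] + y < 8)
Before y := 2*n + 5: ((2*n = 3*vec[1] + 7 or 4*n >= 2) -> 2*n < 10) and ((not (2*n = 3*vec[1] + 7 or 4*n >= 2)) -> vec[2*n + 7] + 2*n < 3)
The weakest precondition is ((2*n = 3*vec[1] + 7 or 4*n >= 2) -> 2*n < 10) and ((not (2*n = 3*vec[1] + 7 or 4*n >= 2)) -> vec[2*n + 7] + 2*n < 3).
Check whether ((2*n = 3*vec[1] + 7 or 4*n >= 2) -> 2*n < 13) and ((not (2*n = 3*vec[1] + 7 or 4*n >= 2)) -> vec[2*n + 7] + 2*n < 3) implies it.
Countermodel: at the initial state n = 5, vec = {[1] = 0, [17] = 0, elsewhere 0}, the precondition holds but the weakest precondition fails.
Answer: invalid


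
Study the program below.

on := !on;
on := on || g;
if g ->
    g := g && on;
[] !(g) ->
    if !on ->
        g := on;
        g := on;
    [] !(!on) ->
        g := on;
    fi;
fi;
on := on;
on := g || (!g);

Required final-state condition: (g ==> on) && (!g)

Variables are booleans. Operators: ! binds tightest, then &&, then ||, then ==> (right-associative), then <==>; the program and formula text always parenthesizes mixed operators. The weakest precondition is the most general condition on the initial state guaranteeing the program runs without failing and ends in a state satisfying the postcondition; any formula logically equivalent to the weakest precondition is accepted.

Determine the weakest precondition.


Working backward. After the program, (g ==> on) && (!g) must hold.
Before on := g || (!g): !g
Before on := on: !g
Then branch requires !(g && on); else branch requires on ==> (!on).
Before the if: (g ==> (!(g && on))) && ((!g) ==> (on ==> (!on)))
Before on := on || g: (g ==> (!(g && (on || g)))) && ((!g) ==> ((on || g) ==> (!(on || g))))
Before on := !on: (g ==> (!(g && ((!on) || g)))) && ((!g) ==> (((!on) || g) ==> (!((!on) || g))))
Answer: WP = (g ==> (!(g && ((!on) || g)))) && ((!g) ==> (((!on) || g) ==> (!((!on) || g))))


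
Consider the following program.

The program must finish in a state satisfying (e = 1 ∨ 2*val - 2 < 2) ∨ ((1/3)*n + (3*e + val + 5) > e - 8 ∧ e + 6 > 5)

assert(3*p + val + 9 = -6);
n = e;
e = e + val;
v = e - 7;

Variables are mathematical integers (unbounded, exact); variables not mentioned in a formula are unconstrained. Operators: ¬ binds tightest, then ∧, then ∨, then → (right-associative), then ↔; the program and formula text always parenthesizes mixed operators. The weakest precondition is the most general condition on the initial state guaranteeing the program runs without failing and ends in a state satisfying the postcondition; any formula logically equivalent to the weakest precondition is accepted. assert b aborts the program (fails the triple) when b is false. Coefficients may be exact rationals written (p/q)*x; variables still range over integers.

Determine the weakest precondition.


Working backward. After the program, the postcondition (e = 1 ∨ 2*val - 2 < 2) ∨ ((1/3)*n + (3*e + val + 5) > e - 8 ∧ e + 6 > 5) must hold; in canonical form it is e = 1 ∨ 2*val < 4 ∨ (2*e + (1/3)*n + val > -13 ∧ e > -1).
Before v := e - 7: e = 1 ∨ 2*val < 4 ∨ (2*e + (1/3)*n + val > -13 ∧ e > -1)
Before e := e + val: e + val = 1 ∨ 2*val < 4 ∨ (2*e + (1/3)*n + 3*val > -13 ∧ e + val > -1)
Before n := e: e + val = 1 ∨ 2*val < 4 ∨ ((7/3)*e + 3*val > -13 ∧ e + val > -1)
Before assert 3*p + val + 9 = -6: 3*p + val = -15 ∧ (e + val = 1 ∨ 2*val < 4 ∨ ((7/3)*e + 3*val > -13 ∧ e + val > -1))
Answer: WP = 3*p + val = -15 ∧ (e + val = 1 ∨ 2*val < 4 ∨ ((7/3)*e + 3*val > -13 ∧ e + val > -1))


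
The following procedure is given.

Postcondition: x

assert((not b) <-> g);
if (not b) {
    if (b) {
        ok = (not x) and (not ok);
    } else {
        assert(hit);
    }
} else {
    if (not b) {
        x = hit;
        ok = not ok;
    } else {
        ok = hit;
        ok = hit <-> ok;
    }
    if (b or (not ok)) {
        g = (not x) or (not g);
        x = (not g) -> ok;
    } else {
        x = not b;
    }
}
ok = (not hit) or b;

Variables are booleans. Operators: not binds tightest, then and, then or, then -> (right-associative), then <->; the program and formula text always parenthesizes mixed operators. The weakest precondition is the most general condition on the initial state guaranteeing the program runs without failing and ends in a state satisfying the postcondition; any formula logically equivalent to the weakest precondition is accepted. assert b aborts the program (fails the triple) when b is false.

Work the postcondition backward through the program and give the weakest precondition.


Working backward. After the program, x must hold.
Before ok := (not hit) or b: x
Then branch requires (b -> x) and ((not b) -> (hit and x)); else branch requires (not b) -> (((b or ok) -> ((not ((not hit) or (not g))) -> (not ok))) and ((not (b or ok)) -> (not b))).
Before the if: ((not b) -> ((b -> x) and ((not b) -> (hit and x)))) and (b -> ((not b) -> (((b or ok) -> ((not ((not hit) or (not g))) -> (not ok))) and ((not (b or ok)) -> (not b)))))
Before assert (not b) <-> g: ((not b) <-> g) and ((not b) -> ((b -> x) and ((not b) -> (hit and x)))) and (b -> ((not b) -> (((b or ok) -> ((not ((not hit) or (not g))) -> (not ok))) and ((not (b or ok)) -> (not b)))))
Answer: WP = ((not b) <-> g) and ((not b) -> ((b -> x) and ((not b) -> (hit and x)))) and (b -> ((not b) -> (((b or ok) -> ((not ((not hit) or (not g))) -> (not ok))) and ((not (b or ok)) -> (not b)))))


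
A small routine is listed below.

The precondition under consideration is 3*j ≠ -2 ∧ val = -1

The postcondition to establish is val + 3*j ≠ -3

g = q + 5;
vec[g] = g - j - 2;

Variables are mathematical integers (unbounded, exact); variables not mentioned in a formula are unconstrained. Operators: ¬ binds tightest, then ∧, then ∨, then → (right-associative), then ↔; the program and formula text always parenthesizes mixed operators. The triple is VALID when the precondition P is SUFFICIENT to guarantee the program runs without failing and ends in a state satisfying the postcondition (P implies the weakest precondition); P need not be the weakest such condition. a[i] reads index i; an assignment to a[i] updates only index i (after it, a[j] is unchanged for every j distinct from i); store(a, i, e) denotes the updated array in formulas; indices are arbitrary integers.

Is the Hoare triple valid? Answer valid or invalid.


Working backward. After the program, the postcondition val + 3*j ≠ -3 must hold; in canonical form it is 3*j + val ≠ -3.
Before vec[g] := g - j - 2: 3*j + val ≠ -3
Before g := q + 5: 3*j + val ≠ -3
The weakest precondition is 3*j + val ≠ -3.
Check whether 3*j ≠ -2 ∧ val = -1 implies it.
Every state satisfying the precondition satisfies the weakest precondition: the implication holds.
Answer: valid


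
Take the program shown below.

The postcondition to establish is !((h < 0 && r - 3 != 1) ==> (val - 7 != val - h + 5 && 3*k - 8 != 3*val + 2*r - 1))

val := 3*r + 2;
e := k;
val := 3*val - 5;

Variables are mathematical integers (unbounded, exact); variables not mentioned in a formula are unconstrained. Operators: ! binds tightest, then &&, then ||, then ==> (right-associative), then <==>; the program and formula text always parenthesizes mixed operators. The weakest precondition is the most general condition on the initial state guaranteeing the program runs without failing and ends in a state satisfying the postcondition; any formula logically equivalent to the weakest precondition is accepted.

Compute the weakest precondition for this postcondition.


Working backward. After the program, the postcondition !((h < 0 && r - 3 != 1) ==> (val - 7 != val - h + 5 && 3*k - 8 != 3*val + 2*r - 1)) must hold; in canonical form it is !((h < 0 && r != 4) ==> (h != 12 && 3*k != 2*r + 3*val + 7)).
Before val := 3*val - 5: !((h < 0 && r != 4) ==> (h != 12 && 3*k != 2*r + 9*val - 8))
Before e := k: !((h < 0 && r != 4) ==> (h != 12 && 3*k != 2*r + 9*val - 8))
Before val := 3*r + 2: !((h < 0 && r != 4) ==> (h != 12 && 3*k != 29*r + 10))
Answer: WP = !((h < 0 && r != 4) ==> (h != 12 && 3*k != 29*r + 10))
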